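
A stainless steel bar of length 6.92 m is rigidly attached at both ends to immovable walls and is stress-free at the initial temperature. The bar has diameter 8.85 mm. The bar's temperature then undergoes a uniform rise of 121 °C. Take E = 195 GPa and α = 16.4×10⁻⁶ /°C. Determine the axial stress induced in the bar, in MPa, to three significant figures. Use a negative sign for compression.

Free thermal expansion αLΔT = 16.4e-6 · 6920 · 121 = 13.73 mm.
The walls impose strain ε = −(13.73)/6920 = -1.9844e-03; σ = Eε = 195000 · -1.9844e-03 = -387 MPa.

-387 MPa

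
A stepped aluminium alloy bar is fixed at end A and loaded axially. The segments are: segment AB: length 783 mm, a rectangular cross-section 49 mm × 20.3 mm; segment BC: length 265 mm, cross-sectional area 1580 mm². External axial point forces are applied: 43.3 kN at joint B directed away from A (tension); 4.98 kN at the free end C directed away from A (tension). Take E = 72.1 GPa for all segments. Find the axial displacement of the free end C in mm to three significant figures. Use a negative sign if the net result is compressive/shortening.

0.539 mm

Internal axial forces (sectioning from the free end, tension +): N_BC = 4.98 kN, N_AB = 48.28 kN.
A_AB = 994.7 mm².
δ_AB = 48280·783/(994.7·72100) = 0.5271 mm
δ_BC = 4980·265/(1580·72100) = 0.01158 mm
δ = Σδ_i = 0.5387 mm.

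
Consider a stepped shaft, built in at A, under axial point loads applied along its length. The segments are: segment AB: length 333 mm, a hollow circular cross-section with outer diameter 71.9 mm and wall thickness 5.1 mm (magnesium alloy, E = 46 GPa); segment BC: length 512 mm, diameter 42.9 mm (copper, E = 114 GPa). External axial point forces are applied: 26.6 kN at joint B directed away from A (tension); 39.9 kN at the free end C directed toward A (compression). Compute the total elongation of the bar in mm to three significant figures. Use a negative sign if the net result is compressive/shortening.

Internal axial forces (sectioning from the free end, tension +): N_BC = -39.9 kN, N_AB = -13.3 kN.
A_AB = 1070 mm².
A_BC = 1445 mm².
δ_AB = -13300·333/(1070·46000) = -0.08996 mm
δ_BC = -39900·512/(1445·114000) = -0.124 mm
δ = Σδ_i = -0.2139 mm.

-0.214 mm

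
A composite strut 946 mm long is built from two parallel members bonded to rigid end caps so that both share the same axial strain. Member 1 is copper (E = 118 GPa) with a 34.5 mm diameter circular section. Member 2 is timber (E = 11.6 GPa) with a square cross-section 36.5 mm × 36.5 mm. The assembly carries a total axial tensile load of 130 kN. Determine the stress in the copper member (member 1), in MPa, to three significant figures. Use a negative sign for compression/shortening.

A_1 = 934.8 mm².
A_2 = 1332 mm².
Equal strain + equilibrium ⇒ each member carries load in proportion to AE: A₁E₁ = 110300000 N, A₂E₂ = 15450000 N, ΣAE = 125800000 N.
σ₁ = P·E₁/ΣAE = 130000·118000/125800000 = 122 MPa.

122 MPa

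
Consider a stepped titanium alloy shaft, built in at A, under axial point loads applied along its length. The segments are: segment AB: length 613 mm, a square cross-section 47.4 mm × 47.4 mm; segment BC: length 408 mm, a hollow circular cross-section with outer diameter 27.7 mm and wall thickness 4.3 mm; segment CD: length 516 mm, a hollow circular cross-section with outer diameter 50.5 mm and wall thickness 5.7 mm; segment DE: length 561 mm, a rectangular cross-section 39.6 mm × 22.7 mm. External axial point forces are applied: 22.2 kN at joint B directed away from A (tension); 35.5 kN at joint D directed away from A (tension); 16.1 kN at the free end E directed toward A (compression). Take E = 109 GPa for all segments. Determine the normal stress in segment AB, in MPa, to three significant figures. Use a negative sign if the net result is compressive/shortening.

Internal axial forces (sectioning from the free end, tension +): N_DE = -16.1 kN, N_CD = 19.4 kN, N_BC = 19.4 kN, N_AB = 41.6 kN.
A_AB = 2247 mm².
σ_AB = N_AB/A_AB = 41600/2247 = 18.52 MPa.

18.5 MPa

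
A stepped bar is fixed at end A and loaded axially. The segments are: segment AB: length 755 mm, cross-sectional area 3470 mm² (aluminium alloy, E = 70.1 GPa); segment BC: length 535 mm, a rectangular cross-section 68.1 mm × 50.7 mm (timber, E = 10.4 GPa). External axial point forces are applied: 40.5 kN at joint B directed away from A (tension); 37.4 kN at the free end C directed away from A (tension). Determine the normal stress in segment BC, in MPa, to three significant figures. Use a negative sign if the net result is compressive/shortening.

Internal axial forces (sectioning from the free end, tension +): N_BC = 37.4 kN, N_AB = 77.9 kN.
A_BC = 3453 mm².
σ_BC = N_BC/A_BC = 37400/3453 = 10.83 MPa.

10.8 MPa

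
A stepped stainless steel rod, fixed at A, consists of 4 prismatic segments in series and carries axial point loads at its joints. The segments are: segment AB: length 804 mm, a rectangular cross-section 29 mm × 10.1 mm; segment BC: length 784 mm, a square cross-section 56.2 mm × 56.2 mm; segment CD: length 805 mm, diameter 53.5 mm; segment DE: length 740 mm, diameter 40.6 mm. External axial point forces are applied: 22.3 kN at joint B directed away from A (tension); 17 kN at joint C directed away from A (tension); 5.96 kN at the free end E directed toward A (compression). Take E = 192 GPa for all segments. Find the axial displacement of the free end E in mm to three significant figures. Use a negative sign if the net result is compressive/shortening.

0.462 mm

Internal axial forces (sectioning from the free end, tension +): N_DE = -5.96 kN, N_CD = -5.96 kN, N_BC = 11.04 kN, N_AB = 33.34 kN.
A_AB = 292.9 mm².
A_BC = 3158 mm².
A_CD = 2248 mm².
A_DE = 1295 mm².
δ_AB = 33340·804/(292.9·192000) = 0.4767 mm
δ_BC = 11040·784/(3158·192000) = 0.01427 mm
δ_CD = -5960·805/(2248·192000) = -0.01112 mm
δ_DE = -5960·740/(1295·192000) = -0.01774 mm
δ = Σδ_i = 0.4621 mm.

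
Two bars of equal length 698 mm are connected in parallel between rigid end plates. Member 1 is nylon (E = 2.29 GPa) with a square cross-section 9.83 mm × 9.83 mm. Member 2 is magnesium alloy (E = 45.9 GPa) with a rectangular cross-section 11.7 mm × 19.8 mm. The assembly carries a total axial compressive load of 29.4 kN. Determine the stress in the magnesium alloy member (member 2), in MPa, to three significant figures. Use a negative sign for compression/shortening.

-124 MPa

A_1 = 96.63 mm².
A_2 = 231.7 mm².
Equal strain + equilibrium ⇒ each member carries load in proportion to AE: A₁E₁ = 221300 N, A₂E₂ = 10630000 N, ΣAE = 10850000 N.
σ₂ = P·E₂/ΣAE = -29400·45900/10850000 = -124.3 MPa.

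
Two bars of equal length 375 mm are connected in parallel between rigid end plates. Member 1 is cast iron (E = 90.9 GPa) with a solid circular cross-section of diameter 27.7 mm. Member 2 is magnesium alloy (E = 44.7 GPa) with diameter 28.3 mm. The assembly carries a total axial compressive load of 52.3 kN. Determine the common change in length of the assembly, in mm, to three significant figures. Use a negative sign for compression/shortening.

-0.237 mm

A_1 = 602.6 mm².
A_2 = 629 mm².
Equal strain + equilibrium ⇒ each member carries load in proportion to AE: A₁E₁ = 54780000 N, A₂E₂ = 28120000 N, ΣAE = 82900000 N.
δ = PL/ΣAE = -52300·375/82900000 = -0.2366 mm.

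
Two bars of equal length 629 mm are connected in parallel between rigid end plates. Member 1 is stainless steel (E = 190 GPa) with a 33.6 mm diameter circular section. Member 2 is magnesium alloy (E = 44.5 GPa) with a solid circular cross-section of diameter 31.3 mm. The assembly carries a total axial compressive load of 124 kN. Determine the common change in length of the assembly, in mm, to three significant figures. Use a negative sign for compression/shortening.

-0.385 mm

A_1 = 886.7 mm².
A_2 = 769.4 mm².
Equal strain + equilibrium ⇒ each member carries load in proportion to AE: A₁E₁ = 168500000 N, A₂E₂ = 34240000 N, ΣAE = 202700000 N.
δ = PL/ΣAE = -124000·629/202700000 = -0.3848 mm.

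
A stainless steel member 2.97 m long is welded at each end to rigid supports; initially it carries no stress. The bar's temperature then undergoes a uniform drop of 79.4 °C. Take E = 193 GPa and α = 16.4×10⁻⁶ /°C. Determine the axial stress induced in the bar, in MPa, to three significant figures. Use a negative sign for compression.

Free thermal expansion αLΔT = 16.4e-6 · 2970 · -79.4 = -3.867 mm.
The walls impose strain ε = −(-3.867)/2970 = 1.3022e-03; σ = Eε = 193000 · 1.3022e-03 = 251.3 MPa.

251 MPa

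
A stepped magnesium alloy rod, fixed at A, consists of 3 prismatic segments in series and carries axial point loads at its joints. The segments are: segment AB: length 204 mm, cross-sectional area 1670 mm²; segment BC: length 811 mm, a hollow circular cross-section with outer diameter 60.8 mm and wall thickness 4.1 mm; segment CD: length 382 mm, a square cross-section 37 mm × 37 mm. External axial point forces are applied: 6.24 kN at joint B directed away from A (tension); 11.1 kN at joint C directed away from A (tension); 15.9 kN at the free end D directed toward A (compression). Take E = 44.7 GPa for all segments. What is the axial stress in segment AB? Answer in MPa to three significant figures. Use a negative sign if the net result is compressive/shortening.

0.862 MPa

Internal axial forces (sectioning from the free end, tension +): N_CD = -15.9 kN, N_BC = -4.8 kN, N_AB = 1.44 kN.
σ_AB = N_AB/A_AB = 1440/1670 = 0.8623 MPa.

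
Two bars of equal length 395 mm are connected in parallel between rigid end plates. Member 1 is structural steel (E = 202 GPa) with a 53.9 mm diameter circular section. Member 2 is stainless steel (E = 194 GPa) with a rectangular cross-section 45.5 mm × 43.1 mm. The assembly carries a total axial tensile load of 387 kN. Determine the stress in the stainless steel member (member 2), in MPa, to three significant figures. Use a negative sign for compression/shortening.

A_1 = 2282 mm².
A_2 = 1961 mm².
Equal strain + equilibrium ⇒ each member carries load in proportion to AE: A₁E₁ = 460900000 N, A₂E₂ = 380400000 N, ΣAE = 841400000 N.
σ₂ = P·E₂/ΣAE = 387000·194000/841400000 = 89.23 MPa.

89.2 MPa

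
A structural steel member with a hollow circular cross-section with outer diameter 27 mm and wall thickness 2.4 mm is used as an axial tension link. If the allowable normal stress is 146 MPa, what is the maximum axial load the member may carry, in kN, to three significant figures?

A = 185.5 mm².
P_max = σ_allow · A = 146 · 185.5 = 27080 N = 27.08 kN.

27.1 kN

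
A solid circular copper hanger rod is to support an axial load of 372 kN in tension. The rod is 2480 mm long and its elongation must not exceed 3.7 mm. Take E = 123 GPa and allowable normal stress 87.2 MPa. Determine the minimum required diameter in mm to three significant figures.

73.7 mm

Required area A ≥ P/σ_allow = 372000/87.2 = 4266 mm².
For a solid circular section, d ≥ √(4A/π) = 73.7 mm.
Elongation limit: A ≥ PL/(Eδ_allow) = 372000·2480/(123000·3.7) = 2027 mm² ⇒ d ≥ 50.8 mm.
The stress limit governs.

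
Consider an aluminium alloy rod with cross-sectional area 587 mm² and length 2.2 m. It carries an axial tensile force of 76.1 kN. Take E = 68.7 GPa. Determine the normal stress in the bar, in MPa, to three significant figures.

130 MPa

σ = N/A = 76100/587 = 129.6 MPa.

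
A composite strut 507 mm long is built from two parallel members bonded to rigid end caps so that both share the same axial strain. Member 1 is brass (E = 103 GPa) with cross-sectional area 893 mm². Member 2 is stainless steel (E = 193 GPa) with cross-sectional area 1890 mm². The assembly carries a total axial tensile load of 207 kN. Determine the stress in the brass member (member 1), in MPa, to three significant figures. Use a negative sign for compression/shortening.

46.7 MPa

Equal strain + equilibrium ⇒ each member carries load in proportion to AE: A₁E₁ = 91980000 N, A₂E₂ = 364800000 N, ΣAE = 456700000 N.
σ₁ = P·E₁/ΣAE = 207000·103000/456700000 = 46.68 MPa.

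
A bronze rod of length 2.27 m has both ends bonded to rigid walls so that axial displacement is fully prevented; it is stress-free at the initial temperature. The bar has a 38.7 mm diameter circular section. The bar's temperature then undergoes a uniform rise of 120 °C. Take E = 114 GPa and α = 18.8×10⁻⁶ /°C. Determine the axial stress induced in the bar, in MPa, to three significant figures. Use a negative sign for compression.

-257 MPa

Free thermal expansion αLΔT = 18.8e-6 · 2270 · 120 = 5.121 mm.
The walls impose strain ε = −(5.121)/2270 = -2.2560e-03; σ = Eε = 114000 · -2.2560e-03 = -257.2 MPa.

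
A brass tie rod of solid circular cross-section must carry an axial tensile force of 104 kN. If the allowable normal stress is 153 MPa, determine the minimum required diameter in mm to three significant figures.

Required area A ≥ P/σ_allow = 104000/153 = 679.7 mm².
For a solid circular section, d ≥ √(4A/π) = 29.42 mm.

29.4 mm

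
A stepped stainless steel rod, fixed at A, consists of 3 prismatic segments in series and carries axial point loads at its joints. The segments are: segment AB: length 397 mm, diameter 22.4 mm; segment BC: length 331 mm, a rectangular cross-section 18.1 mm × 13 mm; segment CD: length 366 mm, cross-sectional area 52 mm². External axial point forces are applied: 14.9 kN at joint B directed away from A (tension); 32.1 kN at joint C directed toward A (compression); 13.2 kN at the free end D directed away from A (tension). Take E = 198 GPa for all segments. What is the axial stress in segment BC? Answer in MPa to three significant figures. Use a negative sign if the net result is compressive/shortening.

Internal axial forces (sectioning from the free end, tension +): N_CD = 13.2 kN, N_BC = -18.9 kN, N_AB = -4 kN.
A_BC = 235.3 mm².
σ_BC = N_BC/A_BC = -18900/235.3 = -80.32 MPa.

-80.3 MPa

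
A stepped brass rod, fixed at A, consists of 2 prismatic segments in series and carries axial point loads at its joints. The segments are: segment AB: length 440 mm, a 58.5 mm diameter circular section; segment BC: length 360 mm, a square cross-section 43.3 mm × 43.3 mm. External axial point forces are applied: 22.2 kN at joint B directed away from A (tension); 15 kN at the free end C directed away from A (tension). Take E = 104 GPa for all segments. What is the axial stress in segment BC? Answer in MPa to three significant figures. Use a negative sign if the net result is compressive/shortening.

Internal axial forces (sectioning from the free end, tension +): N_BC = 15 kN, N_AB = 37.2 kN.
A_BC = 1875 mm².
σ_BC = N_BC/A_BC = 15000/1875 = 8 MPa.

8.00 MPa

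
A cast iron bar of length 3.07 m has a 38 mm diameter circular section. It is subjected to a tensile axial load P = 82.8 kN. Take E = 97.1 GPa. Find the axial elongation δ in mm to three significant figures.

2.31 mm

A = 1134 mm².
δ_mech = NL/(AE) = 82800·3070/(1134·97100) = 2.308 mm.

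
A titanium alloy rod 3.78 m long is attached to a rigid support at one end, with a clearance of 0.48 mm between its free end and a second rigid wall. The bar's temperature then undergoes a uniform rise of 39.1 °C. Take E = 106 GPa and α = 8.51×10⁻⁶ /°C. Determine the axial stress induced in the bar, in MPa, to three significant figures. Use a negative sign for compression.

-21.8 MPa

Free thermal expansion αLΔT = 8.51e-6 · 3780 · 39.1 = 1.258 mm.
The walls engage after the gap closes; constrained expansion = 1.258 − 0.48 = 0.7778 mm.
The walls impose strain ε = −(0.7778)/3780 = -2.0576e-04; σ = Eε = 106000 · -2.0576e-04 = -21.81 MPa.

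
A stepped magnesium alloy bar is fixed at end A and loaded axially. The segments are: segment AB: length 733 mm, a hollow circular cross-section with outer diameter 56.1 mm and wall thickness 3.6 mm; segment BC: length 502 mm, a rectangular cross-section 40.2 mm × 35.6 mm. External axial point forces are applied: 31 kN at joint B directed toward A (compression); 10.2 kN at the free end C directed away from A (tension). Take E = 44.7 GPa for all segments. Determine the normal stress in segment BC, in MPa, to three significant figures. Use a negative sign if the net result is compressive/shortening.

7.13 MPa

Internal axial forces (sectioning from the free end, tension +): N_BC = 10.2 kN, N_AB = -20.8 kN.
A_BC = 1431 mm².
σ_BC = N_BC/A_BC = 10200/1431 = 7.127 MPa.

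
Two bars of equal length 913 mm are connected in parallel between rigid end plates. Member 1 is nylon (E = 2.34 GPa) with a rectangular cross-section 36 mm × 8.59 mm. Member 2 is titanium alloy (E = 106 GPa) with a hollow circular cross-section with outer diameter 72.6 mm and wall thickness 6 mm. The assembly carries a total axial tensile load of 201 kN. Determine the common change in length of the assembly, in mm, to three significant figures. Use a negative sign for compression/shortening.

1.37 mm

A_1 = 309.2 mm².
A_2 = 1255 mm².
Equal strain + equilibrium ⇒ each member carries load in proportion to AE: A₁E₁ = 723600 N, A₂E₂ = 133100000 N, ΣAE = 133800000 N.
δ = PL/ΣAE = 201000·913/133800000 = 1.372 mm.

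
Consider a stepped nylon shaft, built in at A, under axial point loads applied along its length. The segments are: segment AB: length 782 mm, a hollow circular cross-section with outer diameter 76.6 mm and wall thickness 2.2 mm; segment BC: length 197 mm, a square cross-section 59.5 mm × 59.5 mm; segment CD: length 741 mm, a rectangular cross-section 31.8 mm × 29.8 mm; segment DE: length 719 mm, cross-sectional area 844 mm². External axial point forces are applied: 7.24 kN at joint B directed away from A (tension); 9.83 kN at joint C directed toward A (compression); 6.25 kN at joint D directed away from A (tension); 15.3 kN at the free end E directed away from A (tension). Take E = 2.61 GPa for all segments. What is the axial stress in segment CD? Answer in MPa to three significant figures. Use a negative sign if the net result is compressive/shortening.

Internal axial forces (sectioning from the free end, tension +): N_DE = 15.3 kN, N_CD = 21.55 kN, N_BC = 11.72 kN, N_AB = 18.96 kN.
A_CD = 947.6 mm².
σ_CD = N_CD/A_CD = 21550/947.6 = 22.74 MPa.

22.7 MPa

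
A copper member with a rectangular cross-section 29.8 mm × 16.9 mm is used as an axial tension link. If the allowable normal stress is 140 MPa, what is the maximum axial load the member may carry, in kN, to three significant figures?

70.5 kN

A = 503.6 mm².
P_max = σ_allow · A = 140 · 503.6 = 70510 N = 70.51 kN.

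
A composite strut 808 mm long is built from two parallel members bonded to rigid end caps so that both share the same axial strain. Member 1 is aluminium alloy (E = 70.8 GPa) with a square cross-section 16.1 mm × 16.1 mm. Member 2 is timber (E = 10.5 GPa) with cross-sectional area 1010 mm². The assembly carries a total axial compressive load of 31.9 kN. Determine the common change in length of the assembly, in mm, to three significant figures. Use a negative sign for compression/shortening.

-0.890 mm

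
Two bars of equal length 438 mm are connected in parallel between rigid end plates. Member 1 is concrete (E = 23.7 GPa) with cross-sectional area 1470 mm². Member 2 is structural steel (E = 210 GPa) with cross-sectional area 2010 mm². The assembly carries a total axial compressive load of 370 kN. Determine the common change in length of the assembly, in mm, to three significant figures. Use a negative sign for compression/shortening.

Equal strain + equilibrium ⇒ each member carries load in proportion to AE: A₁E₁ = 34840000 N, A₂E₂ = 422100000 N, ΣAE = 456900000 N.
δ = PL/ΣAE = -370000·438/456900000 = -0.3547 mm.

-0.355 mm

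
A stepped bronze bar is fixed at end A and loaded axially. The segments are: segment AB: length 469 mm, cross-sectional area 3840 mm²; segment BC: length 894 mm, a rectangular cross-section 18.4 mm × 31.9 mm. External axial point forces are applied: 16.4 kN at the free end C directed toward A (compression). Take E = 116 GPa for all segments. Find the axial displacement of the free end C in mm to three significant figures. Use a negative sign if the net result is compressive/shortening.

Internal axial forces (sectioning from the free end, tension +): N_BC = -16.4 kN, N_AB = -16.4 kN.
A_BC = 587 mm².
δ_AB = -16400·469/(3840·116000) = -0.01727 mm
δ_BC = -16400·894/(587·116000) = -0.2153 mm
δ = Σδ_i = -0.2326 mm.

-0.233 mm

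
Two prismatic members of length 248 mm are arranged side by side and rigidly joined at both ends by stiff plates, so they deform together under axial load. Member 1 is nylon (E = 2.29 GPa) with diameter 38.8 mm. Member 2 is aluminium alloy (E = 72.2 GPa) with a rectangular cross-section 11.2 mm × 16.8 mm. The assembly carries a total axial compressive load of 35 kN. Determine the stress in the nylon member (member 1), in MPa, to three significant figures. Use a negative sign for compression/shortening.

A_1 = 1182 mm².
A_2 = 188.2 mm².
Equal strain + equilibrium ⇒ each member carries load in proportion to AE: A₁E₁ = 2708000 N, A₂E₂ = 13590000 N, ΣAE = 16290000 N.
σ₁ = P·E₁/ΣAE = -35000·2290/16290000 = -4.919 MPa.

-4.92 MPa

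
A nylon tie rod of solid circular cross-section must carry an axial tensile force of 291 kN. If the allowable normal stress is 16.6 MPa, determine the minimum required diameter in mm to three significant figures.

Required area A ≥ P/σ_allow = 291000/16.6 = 17530 mm².
For a solid circular section, d ≥ √(4A/π) = 149.4 mm.

149 mm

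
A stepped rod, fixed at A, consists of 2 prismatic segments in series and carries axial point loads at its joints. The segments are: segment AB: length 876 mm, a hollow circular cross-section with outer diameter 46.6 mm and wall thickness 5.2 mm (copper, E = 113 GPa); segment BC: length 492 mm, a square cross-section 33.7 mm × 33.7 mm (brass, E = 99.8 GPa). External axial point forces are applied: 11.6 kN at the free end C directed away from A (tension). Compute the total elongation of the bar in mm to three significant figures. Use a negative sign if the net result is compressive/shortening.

0.183 mm

Internal axial forces (sectioning from the free end, tension +): N_BC = 11.6 kN, N_AB = 11.6 kN.
A_AB = 676.3 mm².
A_BC = 1136 mm².
δ_AB = 11600·876/(676.3·113000) = 0.133 mm
δ_BC = 11600·492/(1136·99800) = 0.05035 mm
δ = Σδ_i = 0.1833 mm.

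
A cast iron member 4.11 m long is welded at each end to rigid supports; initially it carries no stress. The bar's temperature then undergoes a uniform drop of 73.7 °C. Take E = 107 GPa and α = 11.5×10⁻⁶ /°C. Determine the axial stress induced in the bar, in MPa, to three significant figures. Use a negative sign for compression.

90.7 MPa

Free thermal expansion αLΔT = 11.5e-6 · 4110 · -73.7 = -3.483 mm.
The walls impose strain ε = −(-3.483)/4110 = 8.4755e-04; σ = Eε = 107000 · 8.4755e-04 = 90.69 MPa.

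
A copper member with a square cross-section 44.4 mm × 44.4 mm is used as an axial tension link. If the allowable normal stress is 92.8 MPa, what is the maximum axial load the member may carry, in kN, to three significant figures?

183 kN

A = 1971 mm².
P_max = σ_allow · A = 92.8 · 1971 = 182900 N = 182.9 kN.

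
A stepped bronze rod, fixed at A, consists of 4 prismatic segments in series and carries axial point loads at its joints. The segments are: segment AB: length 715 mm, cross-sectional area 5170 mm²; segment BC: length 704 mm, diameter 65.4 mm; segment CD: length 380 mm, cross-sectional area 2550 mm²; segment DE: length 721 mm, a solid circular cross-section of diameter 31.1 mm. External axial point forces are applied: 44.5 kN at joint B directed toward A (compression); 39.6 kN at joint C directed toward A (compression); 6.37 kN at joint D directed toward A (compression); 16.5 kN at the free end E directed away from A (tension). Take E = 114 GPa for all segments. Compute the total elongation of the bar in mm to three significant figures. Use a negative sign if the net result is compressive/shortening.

0.00670 mm

Internal axial forces (sectioning from the free end, tension +): N_DE = 16.5 kN, N_CD = 10.13 kN, N_BC = -29.47 kN, N_AB = -73.97 kN.
A_BC = 3359 mm².
A_DE = 759.6 mm².
δ_AB = -73970·715/(5170·114000) = -0.08974 mm
δ_BC = -29470·704/(3359·114000) = -0.05418 mm
δ_CD = 10130·380/(2550·114000) = 0.01324 mm
δ_DE = 16500·721/(759.6·114000) = 0.1374 mm
δ = Σδ_i = 0.006704 mm.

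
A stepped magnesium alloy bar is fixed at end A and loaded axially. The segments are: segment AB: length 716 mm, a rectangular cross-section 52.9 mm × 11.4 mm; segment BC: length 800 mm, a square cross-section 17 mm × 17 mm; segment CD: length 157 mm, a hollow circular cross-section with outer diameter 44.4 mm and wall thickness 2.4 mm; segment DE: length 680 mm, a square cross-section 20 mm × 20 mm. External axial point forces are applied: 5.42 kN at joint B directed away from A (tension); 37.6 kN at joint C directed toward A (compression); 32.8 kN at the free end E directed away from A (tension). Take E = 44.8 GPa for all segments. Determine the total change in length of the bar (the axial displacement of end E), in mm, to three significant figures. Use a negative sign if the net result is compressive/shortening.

Internal axial forces (sectioning from the free end, tension +): N_DE = 32.8 kN, N_CD = 32.8 kN, N_BC = -4.8 kN, N_AB = 0.62 kN.
A_AB = 603.1 mm².
A_BC = 289 mm².
A_CD = 316.7 mm².
A_DE = 400 mm².
δ_AB = 620·716/(603.1·44800) = 0.01643 mm
δ_BC = -4800·800/(289·44800) = -0.2966 mm
δ_CD = 32800·157/(316.7·44800) = 0.363 mm
δ_DE = 32800·680/(400·44800) = 1.245 mm
δ = Σδ_i = 1.327 mm.

1.33 mm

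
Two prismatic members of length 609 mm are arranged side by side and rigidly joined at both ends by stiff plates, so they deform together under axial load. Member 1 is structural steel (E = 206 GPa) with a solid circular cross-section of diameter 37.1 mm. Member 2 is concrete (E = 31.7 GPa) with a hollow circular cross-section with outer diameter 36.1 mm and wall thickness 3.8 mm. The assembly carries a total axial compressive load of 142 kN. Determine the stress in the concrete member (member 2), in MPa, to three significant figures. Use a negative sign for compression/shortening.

-19.2 MPa

A_1 = 1081 mm².
A_2 = 385.6 mm².
Equal strain + equilibrium ⇒ each member carries load in proportion to AE: A₁E₁ = 222700000 N, A₂E₂ = 12220000 N, ΣAE = 234900000 N.
σ₂ = P·E₂/ΣAE = -142000·31700/234900000 = -19.16 MPa.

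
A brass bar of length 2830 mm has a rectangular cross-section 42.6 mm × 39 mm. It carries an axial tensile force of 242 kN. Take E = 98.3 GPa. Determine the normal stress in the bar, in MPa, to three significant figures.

A = 1661 mm².
σ = N/A = 242000/1661 = 145.7 MPa.

146 MPa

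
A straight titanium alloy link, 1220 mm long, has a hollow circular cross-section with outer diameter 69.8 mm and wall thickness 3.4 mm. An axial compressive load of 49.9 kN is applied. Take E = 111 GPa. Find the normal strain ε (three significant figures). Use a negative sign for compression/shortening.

A = 709.2 mm².
σ = N/A = -70.36 MPa; ε = σ/E = -70.36/111000 = -6.338e-04.

-6.34e-04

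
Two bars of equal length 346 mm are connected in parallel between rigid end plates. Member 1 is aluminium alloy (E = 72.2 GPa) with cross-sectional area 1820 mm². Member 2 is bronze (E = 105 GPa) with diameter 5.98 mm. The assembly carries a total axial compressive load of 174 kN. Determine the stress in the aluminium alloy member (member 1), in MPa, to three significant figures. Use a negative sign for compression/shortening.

-93.5 MPa

A_2 = 28.09 mm².
Equal strain + equilibrium ⇒ each member carries load in proportion to AE: A₁E₁ = 131400000 N, A₂E₂ = 2949000 N, ΣAE = 134400000 N.
σ₁ = P·E₁/ΣAE = -174000·72200/134400000 = -93.51 MPa.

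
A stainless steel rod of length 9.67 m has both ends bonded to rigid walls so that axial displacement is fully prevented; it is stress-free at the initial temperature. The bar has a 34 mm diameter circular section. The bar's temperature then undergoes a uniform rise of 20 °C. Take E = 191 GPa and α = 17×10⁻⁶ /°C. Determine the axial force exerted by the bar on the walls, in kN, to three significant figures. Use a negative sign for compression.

Free thermal expansion αLΔT = 17e-6 · 9670 · 20 = 3.288 mm.
The walls impose strain ε = −(3.288)/9670 = -3.4000e-04; σ = Eε = 191000 · -3.4000e-04 = -64.94 MPa.
Wall reaction R = σ·A = -64.94·907.9 = -58960 N = -58.96 kN.

-59.0 kN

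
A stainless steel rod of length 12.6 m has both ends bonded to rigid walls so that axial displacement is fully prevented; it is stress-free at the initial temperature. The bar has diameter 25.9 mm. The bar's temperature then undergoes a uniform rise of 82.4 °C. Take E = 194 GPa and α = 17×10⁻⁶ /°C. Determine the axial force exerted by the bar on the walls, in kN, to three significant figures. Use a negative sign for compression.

Free thermal expansion αLΔT = 17e-6 · 12600 · 82.4 = 17.65 mm.
The walls impose strain ε = −(17.65)/12600 = -1.4008e-03; σ = Eε = 194000 · -1.4008e-03 = -271.8 MPa.
Wall reaction R = σ·A = -271.8·526.9 = -143200 N = -143.2 kN.

-143 kN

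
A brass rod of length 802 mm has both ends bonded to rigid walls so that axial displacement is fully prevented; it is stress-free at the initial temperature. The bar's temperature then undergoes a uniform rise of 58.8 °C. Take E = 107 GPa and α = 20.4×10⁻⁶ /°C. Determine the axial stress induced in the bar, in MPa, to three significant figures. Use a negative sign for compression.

Free thermal expansion αLΔT = 20.4e-6 · 802 · 58.8 = 0.962 mm.
The walls impose strain ε = −(0.962)/802 = -1.1995e-03; σ = Eε = 107000 · -1.1995e-03 = -128.3 MPa.

-128 MPa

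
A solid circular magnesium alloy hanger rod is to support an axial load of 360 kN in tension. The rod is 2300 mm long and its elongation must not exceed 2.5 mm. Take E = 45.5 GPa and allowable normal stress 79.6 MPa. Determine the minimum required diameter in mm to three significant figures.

96.3 mm

Required area A ≥ P/σ_allow = 360000/79.6 = 4523 mm².
For a solid circular section, d ≥ √(4A/π) = 75.88 mm.
Elongation limit: A ≥ PL/(Eδ_allow) = 360000·2300/(45500·2.5) = 7279 mm² ⇒ d ≥ 96.27 mm.
The elongation limit governs.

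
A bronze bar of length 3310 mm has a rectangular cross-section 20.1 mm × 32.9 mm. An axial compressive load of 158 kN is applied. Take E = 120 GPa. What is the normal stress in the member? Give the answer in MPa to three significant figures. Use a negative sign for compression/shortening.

-239 MPa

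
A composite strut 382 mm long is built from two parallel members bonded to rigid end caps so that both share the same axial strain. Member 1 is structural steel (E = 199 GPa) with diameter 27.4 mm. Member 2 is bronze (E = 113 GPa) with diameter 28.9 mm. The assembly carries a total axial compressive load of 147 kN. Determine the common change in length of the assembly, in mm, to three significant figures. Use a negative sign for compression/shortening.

-0.293 mm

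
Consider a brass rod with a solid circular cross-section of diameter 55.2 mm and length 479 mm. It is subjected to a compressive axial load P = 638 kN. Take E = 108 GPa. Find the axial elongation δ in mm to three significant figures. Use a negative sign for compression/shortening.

-1.18 mm

A = 2393 mm².
δ_mech = NL/(AE) = -638000·479/(2393·108000) = -1.182 mm.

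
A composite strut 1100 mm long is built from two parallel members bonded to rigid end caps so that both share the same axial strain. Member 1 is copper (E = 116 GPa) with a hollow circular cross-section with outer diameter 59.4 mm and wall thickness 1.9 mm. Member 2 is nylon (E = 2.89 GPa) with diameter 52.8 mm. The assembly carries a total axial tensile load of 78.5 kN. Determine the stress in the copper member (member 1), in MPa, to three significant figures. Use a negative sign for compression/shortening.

A_1 = 343.2 mm².
A_2 = 2190 mm².
Equal strain + equilibrium ⇒ each member carries load in proportion to AE: A₁E₁ = 39810000 N, A₂E₂ = 6328000 N, ΣAE = 46140000 N.
σ₁ = P·E₁/ΣAE = 78500·116000/46140000 = 197.4 MPa.

197 MPa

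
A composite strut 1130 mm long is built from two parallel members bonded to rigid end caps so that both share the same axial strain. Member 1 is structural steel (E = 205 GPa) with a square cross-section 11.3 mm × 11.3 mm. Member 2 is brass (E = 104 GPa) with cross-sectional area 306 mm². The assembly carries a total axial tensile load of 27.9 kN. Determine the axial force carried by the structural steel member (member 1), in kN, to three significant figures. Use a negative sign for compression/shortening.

12.6 kN

A_1 = 127.7 mm².
Equal strain + equilibrium ⇒ each member carries load in proportion to AE: A₁E₁ = 26180000 N, A₂E₂ = 31820000 N, ΣAE = 58000000 N.
F₁ = P·A₁E₁/ΣAE = 27900·26180000/58000000 = 12590 N.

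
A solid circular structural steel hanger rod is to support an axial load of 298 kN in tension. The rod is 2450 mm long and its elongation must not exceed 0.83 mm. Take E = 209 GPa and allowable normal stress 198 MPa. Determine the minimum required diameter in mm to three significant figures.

73.2 mm

Required area A ≥ P/σ_allow = 298000/198 = 1505 mm².
For a solid circular section, d ≥ √(4A/π) = 43.78 mm.
Elongation limit: A ≥ PL/(Eδ_allow) = 298000·2450/(209000·0.83) = 4209 mm² ⇒ d ≥ 73.2 mm.
The elongation limit governs.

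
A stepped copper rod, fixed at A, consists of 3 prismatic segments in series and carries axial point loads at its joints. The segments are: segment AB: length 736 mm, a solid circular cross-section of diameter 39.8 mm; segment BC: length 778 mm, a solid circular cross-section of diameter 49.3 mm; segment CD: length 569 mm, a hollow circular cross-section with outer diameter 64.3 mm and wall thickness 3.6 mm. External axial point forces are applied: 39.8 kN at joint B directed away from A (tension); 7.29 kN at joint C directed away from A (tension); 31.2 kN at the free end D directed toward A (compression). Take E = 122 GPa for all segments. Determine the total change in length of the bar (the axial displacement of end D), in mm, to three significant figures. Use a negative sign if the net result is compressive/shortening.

-0.215 mm

Internal axial forces (sectioning from the free end, tension +): N_CD = -31.2 kN, N_BC = -23.91 kN, N_AB = 15.89 kN.
A_AB = 1244 mm².
A_BC = 1909 mm².
A_CD = 686.5 mm².
δ_AB = 15890·736/(1244·122000) = 0.07705 mm
δ_BC = -23910·778/(1909·122000) = -0.07988 mm
δ_CD = -31200·569/(686.5·122000) = -0.212 mm
δ = Σδ_i = -0.2148 mm.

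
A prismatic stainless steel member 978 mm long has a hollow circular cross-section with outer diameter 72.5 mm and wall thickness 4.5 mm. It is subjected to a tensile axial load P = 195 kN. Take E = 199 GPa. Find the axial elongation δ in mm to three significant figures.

A = 961.3 mm².
δ_mech = NL/(AE) = 195000·978/(961.3·199000) = 0.9969 mm.

0.997 mm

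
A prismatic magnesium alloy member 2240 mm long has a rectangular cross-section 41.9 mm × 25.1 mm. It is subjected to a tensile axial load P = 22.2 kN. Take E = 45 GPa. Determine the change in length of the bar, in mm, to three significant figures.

A = 1052 mm².
δ_mech = NL/(AE) = 22200·2240/(1052·45000) = 1.051 mm.

1.05 mm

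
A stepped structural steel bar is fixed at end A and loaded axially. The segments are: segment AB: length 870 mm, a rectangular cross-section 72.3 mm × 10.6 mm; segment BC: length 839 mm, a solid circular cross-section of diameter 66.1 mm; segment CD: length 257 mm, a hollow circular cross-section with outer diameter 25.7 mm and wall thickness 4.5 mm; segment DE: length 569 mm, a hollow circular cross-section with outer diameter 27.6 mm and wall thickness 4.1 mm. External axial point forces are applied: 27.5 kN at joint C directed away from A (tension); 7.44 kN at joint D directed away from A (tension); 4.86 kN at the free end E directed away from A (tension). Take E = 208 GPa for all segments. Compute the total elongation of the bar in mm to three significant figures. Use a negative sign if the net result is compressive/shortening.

0.359 mm

Internal axial forces (sectioning from the free end, tension +): N_DE = 4.86 kN, N_CD = 12.3 kN, N_BC = 39.8 kN, N_AB = 39.8 kN.
A_AB = 766.4 mm².
A_BC = 3432 mm².
A_CD = 299.7 mm².
A_DE = 302.7 mm².
δ_AB = 39800·870/(766.4·208000) = 0.2172 mm
δ_BC = 39800·839/(3432·208000) = 0.04678 mm
δ_CD = 12300·257/(299.7·208000) = 0.05071 mm
δ_DE = 4860·569/(302.7·208000) = 0.04392 mm
δ = Σδ_i = 0.3586 mm.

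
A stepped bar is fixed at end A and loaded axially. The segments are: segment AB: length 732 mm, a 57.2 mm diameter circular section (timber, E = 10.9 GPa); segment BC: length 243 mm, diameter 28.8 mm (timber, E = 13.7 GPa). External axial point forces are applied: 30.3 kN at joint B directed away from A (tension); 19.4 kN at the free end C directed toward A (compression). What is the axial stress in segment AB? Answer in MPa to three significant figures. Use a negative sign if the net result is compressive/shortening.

Internal axial forces (sectioning from the free end, tension +): N_BC = -19.4 kN, N_AB = 10.9 kN.
A_AB = 2570 mm².
σ_AB = N_AB/A_AB = 10900/2570 = 4.242 MPa.

4.24 MPa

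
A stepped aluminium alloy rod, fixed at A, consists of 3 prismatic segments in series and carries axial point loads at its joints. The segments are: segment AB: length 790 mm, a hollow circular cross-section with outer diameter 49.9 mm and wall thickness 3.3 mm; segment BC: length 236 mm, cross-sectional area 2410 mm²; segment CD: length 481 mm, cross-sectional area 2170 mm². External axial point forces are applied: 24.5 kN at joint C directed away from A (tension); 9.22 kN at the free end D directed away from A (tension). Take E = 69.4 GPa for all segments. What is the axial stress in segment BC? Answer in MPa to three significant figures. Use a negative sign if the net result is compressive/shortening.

14.0 MPa

Internal axial forces (sectioning from the free end, tension +): N_CD = 9.22 kN, N_BC = 33.72 kN, N_AB = 33.72 kN.
σ_BC = N_BC/A_BC = 33720/2410 = 13.99 MPa.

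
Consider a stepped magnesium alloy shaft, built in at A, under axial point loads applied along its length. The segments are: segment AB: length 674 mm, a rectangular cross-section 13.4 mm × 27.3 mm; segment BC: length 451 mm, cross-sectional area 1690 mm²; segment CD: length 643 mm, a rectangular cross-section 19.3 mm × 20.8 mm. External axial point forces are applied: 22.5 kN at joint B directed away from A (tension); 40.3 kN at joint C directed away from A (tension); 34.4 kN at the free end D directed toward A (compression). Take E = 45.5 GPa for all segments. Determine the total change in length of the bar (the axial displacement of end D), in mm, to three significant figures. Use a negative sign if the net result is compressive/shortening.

-0.0264 mm

Internal axial forces (sectioning from the free end, tension +): N_CD = -34.4 kN, N_BC = 5.9 kN, N_AB = 28.4 kN.
A_AB = 365.8 mm².
A_CD = 401.4 mm².
δ_AB = 28400·674/(365.8·45500) = 1.15 mm
δ_BC = 5900·451/(1690·45500) = 0.0346 mm
δ_CD = -34400·643/(401.4·45500) = -1.211 mm
δ = Σδ_i = -0.02637 mm.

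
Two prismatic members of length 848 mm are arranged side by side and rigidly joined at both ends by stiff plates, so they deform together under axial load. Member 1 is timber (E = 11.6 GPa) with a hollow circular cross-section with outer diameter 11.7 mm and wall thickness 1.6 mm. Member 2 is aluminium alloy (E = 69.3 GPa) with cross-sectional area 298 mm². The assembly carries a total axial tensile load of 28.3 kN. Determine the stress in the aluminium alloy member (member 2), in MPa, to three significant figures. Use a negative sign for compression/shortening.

92.3 MPa

A_1 = 50.77 mm².
Equal strain + equilibrium ⇒ each member carries load in proportion to AE: A₁E₁ = 588900 N, A₂E₂ = 20650000 N, ΣAE = 21240000 N.
σ₂ = P·E₂/ΣAE = 28300·69300/21240000 = 92.33 MPa.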